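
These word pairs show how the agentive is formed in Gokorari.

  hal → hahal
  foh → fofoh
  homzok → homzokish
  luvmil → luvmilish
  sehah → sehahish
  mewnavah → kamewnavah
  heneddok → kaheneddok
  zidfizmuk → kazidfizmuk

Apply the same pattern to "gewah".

"gewah" has 2 vowels. The stems with 2 vowels (homzok → homzokish, luvmil → luvmilish, sehah → sehahish) add -ish.
The other patterns: stems with 1 vowel repeat the first consonant+vowel as a prefix; stems with 3 vowels add the prefix ka-.
So gewah → gewahish.

gewahish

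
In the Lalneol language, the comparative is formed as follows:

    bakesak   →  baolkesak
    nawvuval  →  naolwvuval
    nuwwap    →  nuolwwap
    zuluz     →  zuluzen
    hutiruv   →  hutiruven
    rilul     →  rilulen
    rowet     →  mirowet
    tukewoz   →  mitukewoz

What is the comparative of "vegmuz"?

nawvuval and rilul both end in -l yet inflect differently (naolwvuval, rilulen), so the final letter is not what conditions the rule; the last vowel is.
"vegmuz" has last vowel 'u'. The stems whose last vowel is 'u' (zuluz → zuluzen, hutiruv → hutiruven, rilul → rilulen) add -en.
The other patterns: stems whose last vowel is 'a' insert -ol- after the first vowel; stems whose last vowel is 'e' or 'o' add the prefix mi-.
So vegmuz → vegmuzen.

vegmuzen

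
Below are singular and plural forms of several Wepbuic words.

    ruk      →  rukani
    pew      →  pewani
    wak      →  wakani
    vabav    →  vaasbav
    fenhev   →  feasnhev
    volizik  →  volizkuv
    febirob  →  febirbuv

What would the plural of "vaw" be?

ruk and volizik both end in -k yet inflect differently (rukani, volizkuv), so the final letter is not what conditions the rule; the number of vowels is.
"vaw" has 1 vowel. The stems with 1 vowel (ruk → rukani, pew → pewani, wak → wakani) add -ani.
So vaw → vawani.

vawani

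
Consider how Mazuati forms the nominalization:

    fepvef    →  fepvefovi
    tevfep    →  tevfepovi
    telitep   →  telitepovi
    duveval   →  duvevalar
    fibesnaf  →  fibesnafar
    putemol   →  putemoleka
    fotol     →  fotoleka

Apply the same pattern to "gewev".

fepvef and fibesnaf both end in -f yet inflect differently (fepvefovi, fibesnafar), so the final letter is not what conditions the rule; the last vowel is.
"gewev" has last vowel 'e'. The stems whose last vowel is 'e' (fepvef → fepvefovi, tevfep → tevfepovi, telitep → telitepovi) add -ovi.
So gewev → gewevovi.

gewevovi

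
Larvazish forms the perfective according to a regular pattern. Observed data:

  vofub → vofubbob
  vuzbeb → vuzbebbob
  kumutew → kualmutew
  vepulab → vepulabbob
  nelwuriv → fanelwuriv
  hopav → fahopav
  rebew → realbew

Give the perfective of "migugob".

migugobbob

"migugob" ends in -b. The stems ending in -b (vofub → vofubbob, vepulab → vepulabbob, vuzbeb → vuzbebbob) double the final consonant and add -ob.
So migugob → migugobbob.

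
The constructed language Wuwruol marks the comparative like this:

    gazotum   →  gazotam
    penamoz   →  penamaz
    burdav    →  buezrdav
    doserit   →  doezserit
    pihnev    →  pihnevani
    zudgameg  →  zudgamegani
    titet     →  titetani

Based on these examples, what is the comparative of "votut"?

burdav and pihnev both end in -v yet inflect differently (buezrdav, pihnevani), so the final letter is not what conditions the rule; the last vowel is.
"votut" has last vowel 'u'. The one such stem in the data (gazotum → gazotam) changes the last vowel to 'a' (as does penamoz), so the same rule applies.
So votut → votat.

votat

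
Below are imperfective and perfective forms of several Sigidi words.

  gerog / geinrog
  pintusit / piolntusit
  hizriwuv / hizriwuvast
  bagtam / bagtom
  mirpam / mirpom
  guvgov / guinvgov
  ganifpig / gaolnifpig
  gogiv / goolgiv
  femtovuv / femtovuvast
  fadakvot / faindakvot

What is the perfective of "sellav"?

sellov

"sellav" has last vowel 'a'. The stems whose last vowel is 'a' (bagtam → bagtom, mirpam → mirpom) change the last vowel to 'o'.
The other patterns: stems whose last vowel is 'i' insert -ol- after the first vowel; stems whose last vowel is 'o' insert -in- after the first vowel; stems whose last vowel is 'u' add -ast.
So sellav → sellov.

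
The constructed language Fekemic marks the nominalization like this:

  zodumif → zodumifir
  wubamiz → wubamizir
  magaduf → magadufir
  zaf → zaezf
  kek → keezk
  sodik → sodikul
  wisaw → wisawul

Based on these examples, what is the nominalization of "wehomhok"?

wehomhokir

kek and sodik both end in -k yet inflect differently (keezk, sodikul), so the final letter is not what conditions the rule; the number of vowels is.
"wehomhok" has 3 vowels. The stems with 3 vowels (wubamiz → wubamizir, magaduf → magadufir, zodumif → zodumifir) add -ir.
The other patterns: stems with 1 vowel insert -ez- after the first vowel; stems with 2 vowels add -ul.
So wehomhok → wehomhokir.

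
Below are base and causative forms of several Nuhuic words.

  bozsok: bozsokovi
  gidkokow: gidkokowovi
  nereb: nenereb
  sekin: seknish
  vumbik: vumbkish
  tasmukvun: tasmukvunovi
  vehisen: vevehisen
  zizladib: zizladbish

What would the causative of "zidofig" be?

bozsok and vumbik both end in -k yet inflect differently (bozsokovi, vumbkish), so the final letter is not what conditions the rule; the last vowel is.
"zidofig" has last vowel 'i'. The stems whose last vowel is 'i' (vumbik → vumbkish, sekin → seknish, zizladib → zizladbish) delete the last vowel and add -ish.
The other patterns: stems whose last vowel is 'o' or 'u' add -ovi; stems whose last vowel is 'e' repeat the first consonant+vowel as a prefix.
So zidofig → zidofgish.

zidofgish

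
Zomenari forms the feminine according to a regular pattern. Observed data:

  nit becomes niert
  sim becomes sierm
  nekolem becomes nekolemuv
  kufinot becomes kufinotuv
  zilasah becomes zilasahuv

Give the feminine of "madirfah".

madirfahuv

sim and nekolem both end in -m yet inflect differently (sierm, nekolemuv), so the final letter is not what conditions the rule; the number of vowels is.
"madirfah" has 3 vowels. The stems with 3 vowels (nekolem → nekolemuv, kufinot → kufinotuv, zilasah → zilasahuv) add -uv.
So madirfah → madirfahuv.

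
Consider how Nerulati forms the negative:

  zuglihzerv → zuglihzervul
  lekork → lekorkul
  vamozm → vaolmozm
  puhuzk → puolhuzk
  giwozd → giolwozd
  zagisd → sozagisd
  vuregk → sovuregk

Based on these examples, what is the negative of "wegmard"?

"wegmard" has second-to-last letter 'r'. The stems whose second-to-last letter is 'r' (zuglihzerv → zuglihzervul, lekork → lekorkul) add -ul.
So wegmard → wegmardul.

wegmardul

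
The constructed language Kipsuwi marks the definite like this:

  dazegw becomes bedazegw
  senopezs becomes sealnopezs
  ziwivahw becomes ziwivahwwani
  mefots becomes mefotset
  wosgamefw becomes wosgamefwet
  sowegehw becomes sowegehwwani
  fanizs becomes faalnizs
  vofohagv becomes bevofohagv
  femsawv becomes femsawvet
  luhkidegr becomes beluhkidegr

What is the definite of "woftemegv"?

dazegw and ziwivahw both end in -w yet inflect differently (bedazegw, ziwivahwwani), so the final letter is not what conditions the rule; the second-to-last letter is.
"woftemegv" has second-to-last letter 'g'. The stems whose second-to-last letter is 'g' (dazegw → bedazegw, luhkidegr → beluhkidegr, vofohagv → bevofohagv) add the prefix be-.
The other patterns: stems whose second-to-last letter is 'z' insert -al- after the first vowel; stems whose second-to-last letter is 'h' double the final consonant and add -ani; stems whose second-to-last letter is 'f', 't' or 'w' add -et.
So woftemegv → bewoftemegv.

bewoftemegv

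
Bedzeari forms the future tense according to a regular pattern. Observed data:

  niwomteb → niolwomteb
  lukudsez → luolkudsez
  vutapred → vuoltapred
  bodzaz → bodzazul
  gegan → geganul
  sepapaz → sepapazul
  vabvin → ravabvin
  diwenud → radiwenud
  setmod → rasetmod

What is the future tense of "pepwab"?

lukudsez and bodzaz both end in -z yet inflect differently (luolkudsez, bodzazul), so the final letter is not what conditions the rule; the last vowel is.
"pepwab" has last vowel 'a'. The stems whose last vowel is 'a' (bodzaz → bodzazul, gegan → geganul, sepapaz → sepapazul) add -ul.
So pepwab → pepwabul.

pepwabul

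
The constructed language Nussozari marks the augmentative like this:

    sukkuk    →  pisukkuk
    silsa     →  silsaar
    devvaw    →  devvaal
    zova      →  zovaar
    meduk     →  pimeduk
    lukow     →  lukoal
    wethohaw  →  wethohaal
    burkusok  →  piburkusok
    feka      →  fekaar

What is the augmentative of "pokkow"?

pokkoal

burkusok and lukow both have last vowel 'o' yet inflect differently (piburkusok, lukoal), so the last vowel is not what conditions the rule; the final letter is.
"pokkow" ends in -w. The stems ending in -w (devvaw → devvaal, lukow → lukoal, wethohaw → wethohaal) drop the final letter and add -al.
The other patterns: stems ending in -k add the prefix pi-; stems ending in -a add -ar.
So pokkow → pokkoal.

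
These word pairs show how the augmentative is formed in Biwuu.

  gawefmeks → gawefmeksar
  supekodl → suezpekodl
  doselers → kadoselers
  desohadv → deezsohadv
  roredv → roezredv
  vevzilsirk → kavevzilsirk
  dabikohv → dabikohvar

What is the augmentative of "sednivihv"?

sednivihvar

"sednivihv" has second-to-last letter 'h'. The one such stem in the data (dabikohv → dabikohvar) adds -ar, so the same rule applies.
So sednivihv → sednivihvar.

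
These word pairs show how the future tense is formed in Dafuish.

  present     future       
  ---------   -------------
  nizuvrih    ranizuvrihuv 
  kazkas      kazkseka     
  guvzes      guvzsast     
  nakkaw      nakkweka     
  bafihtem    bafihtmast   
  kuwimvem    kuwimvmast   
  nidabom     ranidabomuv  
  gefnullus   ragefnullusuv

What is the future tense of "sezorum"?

guvzes and kazkas both end in -s yet inflect differently (guvzsast, kazkseka), so the final letter is not what conditions the rule; the last vowel is.
"sezorum" has last vowel 'u'. The one such stem in the data (gefnullus → ragefnullusuv) adds ra- … -uv around the stem, so the same rule applies.
So sezorum → rasezorumuv.

rasezorumuv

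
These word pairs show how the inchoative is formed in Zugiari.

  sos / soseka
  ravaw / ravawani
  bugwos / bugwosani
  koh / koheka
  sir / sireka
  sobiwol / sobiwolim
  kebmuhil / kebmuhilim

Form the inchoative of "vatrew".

"vatrew" has 2 vowels. The stems with 2 vowels (ravaw → ravawani, bugwos → bugwosani) add -ani.
The other patterns: stems with 1 vowel add -eka; stems with 3 vowels add -im.
So vatrew → vatrewani.

vatrewani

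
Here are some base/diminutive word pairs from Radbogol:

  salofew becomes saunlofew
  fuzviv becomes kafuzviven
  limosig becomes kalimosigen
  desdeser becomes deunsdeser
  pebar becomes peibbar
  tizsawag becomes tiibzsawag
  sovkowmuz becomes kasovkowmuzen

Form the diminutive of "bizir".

pebar and desdeser both end in -r yet inflect differently (peibbar, deunsdeser), so the final letter is not what conditions the rule; the last vowel is.
"bizir" has last vowel 'i'. The stems whose last vowel is 'i' (fuzviv → kafuzviven, limosig → kalimosigen) add ka- … -en around the stem.
The other patterns: stems whose last vowel is 'a' insert -ib- after the first vowel; stems whose last vowel is 'e' insert -un- after the first vowel.
So bizir → kabiziren.

kabiziren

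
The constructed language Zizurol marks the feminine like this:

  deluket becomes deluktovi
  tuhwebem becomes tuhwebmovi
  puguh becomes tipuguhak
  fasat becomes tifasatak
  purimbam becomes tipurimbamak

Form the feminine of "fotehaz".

tifotehazak

deluket and fasat both end in -t yet inflect differently (deluktovi, tifasatak), so the final letter is not what conditions the rule; the last vowel is.
"fotehaz" has last vowel 'a'. The stems whose last vowel is 'a' (fasat → tifasatak, purimbam → tipurimbamak) add ti- … -ak around the stem.
So fotehaz → tifotehazak.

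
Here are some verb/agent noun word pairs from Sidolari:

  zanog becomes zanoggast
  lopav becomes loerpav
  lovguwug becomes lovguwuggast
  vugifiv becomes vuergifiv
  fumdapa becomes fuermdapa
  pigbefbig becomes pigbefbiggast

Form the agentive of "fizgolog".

fizgologgast

pigbefbig and vugifiv both have last vowel 'i' yet inflect differently (pigbefbiggast, vuergifiv), so the last vowel is not what conditions the rule; the final letter is.
"fizgolog" ends in -g. The stems ending in -g (zanog → zanoggast, lovguwug → lovguwuggast, pigbefbig → pigbefbiggast) double the final consonant and add -ast.
The other pattern: stems ending in -a or -v insert -er- after the first vowel.
So fizgolog → fizgologgast.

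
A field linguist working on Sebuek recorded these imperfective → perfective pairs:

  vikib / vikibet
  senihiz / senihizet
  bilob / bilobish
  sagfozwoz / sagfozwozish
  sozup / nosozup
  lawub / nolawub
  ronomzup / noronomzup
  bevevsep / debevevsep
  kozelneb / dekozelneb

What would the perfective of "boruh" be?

"boruh" has last vowel 'u'. The stems whose last vowel is 'u' (sozup → nosozup, lawub → nolawub, ronomzup → noronomzup) add the prefix no-.
So boruh → noboruh.

noboruh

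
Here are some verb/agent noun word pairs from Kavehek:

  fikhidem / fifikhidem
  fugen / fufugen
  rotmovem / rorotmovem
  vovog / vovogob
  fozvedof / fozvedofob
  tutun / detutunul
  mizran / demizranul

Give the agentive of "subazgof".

subazgofob

"subazgof" has last vowel 'o'. The stems whose last vowel is 'o' (vovog → vovogob, fozvedof → fozvedofob) add -ob.
So subazgof → subazgofob.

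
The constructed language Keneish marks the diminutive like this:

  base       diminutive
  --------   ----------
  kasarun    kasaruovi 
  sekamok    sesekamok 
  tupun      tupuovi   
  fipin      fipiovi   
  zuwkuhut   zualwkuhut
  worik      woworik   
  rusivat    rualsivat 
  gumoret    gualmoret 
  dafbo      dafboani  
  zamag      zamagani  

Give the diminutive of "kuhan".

"kuhan" ends in -n. The stems ending in -n (kasarun → kasaruovi, tupun → tupuovi, fipin → fipiovi) drop the final letter and add -ovi.
So kuhan → kuhaovi.

kuhaovi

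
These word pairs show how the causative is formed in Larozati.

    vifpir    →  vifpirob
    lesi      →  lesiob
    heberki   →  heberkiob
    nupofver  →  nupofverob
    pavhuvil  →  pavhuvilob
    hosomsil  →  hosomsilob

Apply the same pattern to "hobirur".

hobirurob

Every pair shown (vifpir → vifpirob, lesi → lesiob, heberki → heberkiob, …) follows the same rule: add -ob.
So hobirur → hobirurob.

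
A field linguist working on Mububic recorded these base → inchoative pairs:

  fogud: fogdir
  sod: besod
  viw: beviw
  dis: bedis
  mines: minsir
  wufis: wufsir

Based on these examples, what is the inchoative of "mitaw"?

mitwir

fogud and sod both end in -d yet inflect differently (fogdir, besod), so the final letter is not what conditions the rule; the number of vowels is.
"mitaw" has 2 vowels. The stems with 2 vowels (mines → minsir, fogud → fogdir, wufis → wufsir) delete the last vowel and add -ir.
The other pattern: stems with 1 vowel add the prefix be-.
So mitaw → mitwir.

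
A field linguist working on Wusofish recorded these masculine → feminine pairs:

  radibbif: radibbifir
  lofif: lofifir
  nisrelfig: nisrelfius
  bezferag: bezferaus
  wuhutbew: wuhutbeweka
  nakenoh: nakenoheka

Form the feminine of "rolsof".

radibbif and nisrelfig both have last vowel 'i' yet inflect differently (radibbifir, nisrelfius), so the last vowel is not what conditions the rule; the final letter is.
"rolsof" ends in -f. The stems ending in -f (radibbif → radibbifir, lofif → lofifir) add -ir.
The other patterns: stems ending in -g drop the final letter and add -us; stems ending in -h or -w add -eka.
So rolsof → rolsofir.

rolsofir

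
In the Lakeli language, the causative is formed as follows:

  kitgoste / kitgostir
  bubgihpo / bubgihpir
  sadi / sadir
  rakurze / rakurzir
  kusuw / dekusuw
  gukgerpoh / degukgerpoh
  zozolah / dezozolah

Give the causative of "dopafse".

"dopafse" ends in a vowel. The stems ending in a vowel (kitgoste → kitgostir, bubgihpo → bubgihpir, sadi → sadir) drop the final letter and add -ir.
The other pattern: stems ending in a consonant add the prefix de-.
So dopafse → dopafsir.

dopafsir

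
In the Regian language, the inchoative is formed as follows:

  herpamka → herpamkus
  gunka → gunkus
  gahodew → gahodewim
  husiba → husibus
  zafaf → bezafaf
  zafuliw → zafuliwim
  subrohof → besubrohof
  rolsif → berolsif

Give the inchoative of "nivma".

nivmus

gunka and zafaf both have last vowel 'a' yet inflect differently (gunkus, bezafaf), so the last vowel is not what conditions the rule; the final letter is.
"nivma" ends in -a. The stems ending in -a (gunka → gunkus, husiba → husibus, herpamka → herpamkus) drop the final letter and add -us.
So nivma → nivmus.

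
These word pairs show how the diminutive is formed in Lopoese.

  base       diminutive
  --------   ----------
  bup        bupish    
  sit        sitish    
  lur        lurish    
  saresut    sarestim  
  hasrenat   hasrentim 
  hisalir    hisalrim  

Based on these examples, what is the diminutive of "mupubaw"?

mupubwim

"mupubaw" has 3 vowels. The stems with 3 vowels (saresut → sarestim, hasrenat → hasrentim, hisalir → hisalrim) delete the last vowel and add -im.
So mupubaw → mupubwim.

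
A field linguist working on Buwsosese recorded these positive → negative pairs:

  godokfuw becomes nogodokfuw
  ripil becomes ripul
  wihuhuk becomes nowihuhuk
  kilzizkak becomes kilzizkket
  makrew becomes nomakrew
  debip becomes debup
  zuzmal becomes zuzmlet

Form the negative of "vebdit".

ripil and zuzmal both end in -l yet inflect differently (ripul, zuzmlet), so the final letter is not what conditions the rule; the last vowel is.
"vebdit" has last vowel 'i'. The stems whose last vowel is 'i' (ripil → ripul, debip → debup) change the last vowel to 'u'.
So vebdit → vebdut.

vebdut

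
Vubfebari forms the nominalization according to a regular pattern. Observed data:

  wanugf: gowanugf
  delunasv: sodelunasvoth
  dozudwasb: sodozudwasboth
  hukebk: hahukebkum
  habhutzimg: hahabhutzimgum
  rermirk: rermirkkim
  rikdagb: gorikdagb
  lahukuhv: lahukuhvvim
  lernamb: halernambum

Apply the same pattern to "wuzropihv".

wuzropihvvim

lahukuhv and delunasv both end in -v yet inflect differently (lahukuhvvim, sodelunasvoth), so the final letter is not what conditions the rule; the second-to-last letter is.
"wuzropihv" has second-to-last letter 'h'. The one such stem in the data (lahukuhv → lahukuhvvim) doubles the final consonant and adds -im (as does rermirk), so the same rule applies.
So wuzropihv → wuzropihvvim.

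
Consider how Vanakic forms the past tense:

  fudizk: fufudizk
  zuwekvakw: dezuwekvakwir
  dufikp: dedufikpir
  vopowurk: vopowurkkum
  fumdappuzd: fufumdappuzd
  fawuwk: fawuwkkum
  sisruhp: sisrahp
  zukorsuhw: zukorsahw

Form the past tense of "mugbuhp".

mugbahp

dufikp and sisruhp both end in -p yet inflect differently (dedufikpir, sisrahp), so the final letter is not what conditions the rule; the second-to-last letter is.
"mugbuhp" has second-to-last letter 'h'. The stems whose second-to-last letter is 'h' (sisruhp → sisrahp, zukorsuhw → zukorsahw) change the last vowel to 'a'.
So mugbuhp → mugbahp.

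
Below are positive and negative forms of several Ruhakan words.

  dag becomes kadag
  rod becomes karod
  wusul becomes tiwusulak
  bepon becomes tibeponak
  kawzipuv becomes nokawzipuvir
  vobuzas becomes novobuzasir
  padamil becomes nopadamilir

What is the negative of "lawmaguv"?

wusul and padamil both end in -l yet inflect differently (tiwusulak, nopadamilir), so the final letter is not what conditions the rule; the number of vowels is.
"lawmaguv" has 3 vowels. The stems with 3 vowels (kawzipuv → nokawzipuvir, vobuzas → novobuzasir, padamil → nopadamilir) add no- … -ir around the stem.
The other patterns: stems with 1 vowel add the prefix ka-; stems with 2 vowels add ti- … -ak around the stem.
So lawmaguv → nolawmaguvir.

nolawmaguvir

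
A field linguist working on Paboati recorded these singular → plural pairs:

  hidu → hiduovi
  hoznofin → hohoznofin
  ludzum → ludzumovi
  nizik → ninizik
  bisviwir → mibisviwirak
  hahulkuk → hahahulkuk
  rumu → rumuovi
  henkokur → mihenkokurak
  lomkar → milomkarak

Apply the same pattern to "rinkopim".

hoznofin and bisviwir both have last vowel 'i' yet inflect differently (hohoznofin, mibisviwirak), so the last vowel is not what conditions the rule; the final letter is.
"rinkopim" ends in -m. The one such stem in the data (ludzum → ludzumovi) adds -ovi, so the same rule applies.
The other patterns: stems ending in -k or -n repeat the first consonant+vowel as a prefix; stems ending in -r add mi- … -ak around the stem.
So rinkopim → rinkopimovi.

rinkopimovi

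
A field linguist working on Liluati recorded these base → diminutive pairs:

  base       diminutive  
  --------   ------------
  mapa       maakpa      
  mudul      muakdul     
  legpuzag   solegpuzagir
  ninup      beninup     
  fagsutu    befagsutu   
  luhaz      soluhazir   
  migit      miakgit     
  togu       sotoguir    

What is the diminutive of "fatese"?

befatese

togu and fagsutu both end in -u yet inflect differently (sotoguir, befagsutu), so the final letter is not what conditions the rule; the first letter is.
"fatese" begins with f-. The one such stem in the data (fagsutu → befagsutu) adds the prefix be-, so the same rule applies.
So fatese → befatese.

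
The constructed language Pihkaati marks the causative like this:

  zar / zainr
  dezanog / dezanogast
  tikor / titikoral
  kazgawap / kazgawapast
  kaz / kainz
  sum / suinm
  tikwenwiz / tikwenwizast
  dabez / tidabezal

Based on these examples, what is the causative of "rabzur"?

"rabzur" has 2 vowels. The stems with 2 vowels (dabez → tidabezal, tikor → titikoral) add ti- … -al around the stem.
So rabzur → tirabzural.

tirabzural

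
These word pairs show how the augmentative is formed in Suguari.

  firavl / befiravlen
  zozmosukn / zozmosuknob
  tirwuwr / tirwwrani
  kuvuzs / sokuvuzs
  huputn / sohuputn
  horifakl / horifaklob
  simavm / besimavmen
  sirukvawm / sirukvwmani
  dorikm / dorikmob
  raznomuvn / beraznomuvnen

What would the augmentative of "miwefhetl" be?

sirukvawm and simavm both end in -m yet inflect differently (sirukvwmani, besimavmen), so the final letter is not what conditions the rule; the second-to-last letter is.
"miwefhetl" has second-to-last letter 't'. The one such stem in the data (huputn → sohuputn) adds the prefix so-, so the same rule applies.
The other patterns: stems whose second-to-last letter is 'w' delete the last vowel and add -ani; stems whose second-to-last letter is 'v' add be- … -en around the stem; stems whose second-to-last letter is 'k' add -ob.
So miwefhetl → somiwefhetl.

somiwefhetl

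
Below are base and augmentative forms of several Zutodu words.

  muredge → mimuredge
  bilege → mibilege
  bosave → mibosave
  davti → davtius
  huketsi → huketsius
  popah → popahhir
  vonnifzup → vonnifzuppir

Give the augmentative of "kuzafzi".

muredge and huketsi both have 3 vowels yet inflect differently (mimuredge, huketsius), so the number of vowels is not what conditions the rule; the final letter is.
"kuzafzi" ends in -i. The stems ending in -i (davti → davtius, huketsi → huketsius) add -us.
So kuzafzi → kuzafzius.

kuzafzius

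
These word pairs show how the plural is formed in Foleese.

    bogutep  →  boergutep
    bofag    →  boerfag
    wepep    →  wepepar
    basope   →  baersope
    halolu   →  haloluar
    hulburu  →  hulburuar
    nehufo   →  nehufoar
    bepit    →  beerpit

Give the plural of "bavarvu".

baervarvu

"bavarvu" begins with b-. The stems beginning with b- (basope → baersope, bofag → boerfag, bogutep → boergutep) insert -er- after the first vowel.
The other pattern: stems beginning with h-, n- or w- add -ar.
So bavarvu → baervarvu.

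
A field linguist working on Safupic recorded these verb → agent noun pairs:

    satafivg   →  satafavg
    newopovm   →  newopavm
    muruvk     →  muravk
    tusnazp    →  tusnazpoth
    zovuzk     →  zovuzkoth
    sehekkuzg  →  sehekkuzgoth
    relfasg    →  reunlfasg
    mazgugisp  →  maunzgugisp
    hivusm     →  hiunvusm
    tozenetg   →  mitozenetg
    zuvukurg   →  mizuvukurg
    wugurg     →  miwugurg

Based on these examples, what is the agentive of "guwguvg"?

muruvk and zovuzk both end in -k yet inflect differently (muravk, zovuzkoth), so the final letter is not what conditions the rule; the second-to-last letter is.
"guwguvg" has second-to-last letter 'v'. The stems whose second-to-last letter is 'v' (satafivg → satafavg, newopovm → newopavm, muruvk → muravk) change the last vowel to 'a'.
The other patterns: stems whose second-to-last letter is 'z' add -oth; stems whose second-to-last letter is 's' insert -un- after the first vowel; stems whose second-to-last letter is 'r' or 't' add the prefix mi-.
So guwguvg → guwgavg.

guwgavg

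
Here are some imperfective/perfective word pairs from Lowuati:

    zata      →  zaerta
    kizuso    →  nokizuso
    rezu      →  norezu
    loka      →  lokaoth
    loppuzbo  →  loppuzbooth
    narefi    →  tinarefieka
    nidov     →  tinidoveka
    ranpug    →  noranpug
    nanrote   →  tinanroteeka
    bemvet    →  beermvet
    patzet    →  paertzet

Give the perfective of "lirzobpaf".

kizuso and loppuzbo both end in -o yet inflect differently (nokizuso, loppuzbooth), so the final letter is not what conditions the rule; the first letter is.
"lirzobpaf" begins with l-. The stems beginning with l- (loka → lokaoth, loppuzbo → loppuzbooth) add -oth.
So lirzobpaf → lirzobpafoth.

lirzobpafoth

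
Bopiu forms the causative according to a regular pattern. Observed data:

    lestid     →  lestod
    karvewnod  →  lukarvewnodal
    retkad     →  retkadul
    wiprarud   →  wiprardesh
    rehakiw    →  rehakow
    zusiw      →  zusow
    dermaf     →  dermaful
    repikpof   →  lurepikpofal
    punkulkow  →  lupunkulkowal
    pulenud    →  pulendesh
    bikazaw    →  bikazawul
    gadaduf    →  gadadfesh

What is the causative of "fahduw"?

pulenud and lestid both end in -d yet inflect differently (pulendesh, lestod), so the final letter is not what conditions the rule; the last vowel is.
"fahduw" has last vowel 'u'. The stems whose last vowel is 'u' (gadaduf → gadadfesh, pulenud → pulendesh, wiprarud → wiprardesh) delete the last vowel and add -esh.
So fahduw → fahdwesh.

fahdwesh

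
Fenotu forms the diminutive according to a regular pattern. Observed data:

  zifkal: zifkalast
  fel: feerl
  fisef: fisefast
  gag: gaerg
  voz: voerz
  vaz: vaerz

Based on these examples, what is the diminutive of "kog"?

zifkal and fel both end in -l yet inflect differently (zifkalast, feerl), so the final letter is not what conditions the rule; the number of vowels is.
"kog" has 1 vowel. The stems with 1 vowel (voz → voerz, fel → feerl, gag → gaerg) insert -er- after the first vowel.
So kog → koerg.

koerg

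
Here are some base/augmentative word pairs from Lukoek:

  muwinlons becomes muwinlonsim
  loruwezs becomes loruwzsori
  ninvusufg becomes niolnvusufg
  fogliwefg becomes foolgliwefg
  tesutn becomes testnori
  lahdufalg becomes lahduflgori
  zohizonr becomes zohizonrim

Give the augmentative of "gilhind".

gilhindim

"gilhind" has second-to-last letter 'n'. The stems whose second-to-last letter is 'n' (muwinlons → muwinlonsim, zohizonr → zohizonrim) add -im.
So gilhind → gilhindim.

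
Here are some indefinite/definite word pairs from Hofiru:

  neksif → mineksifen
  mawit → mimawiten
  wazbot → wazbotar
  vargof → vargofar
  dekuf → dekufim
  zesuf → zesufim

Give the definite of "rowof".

rowofar

mawit and wazbot both end in -t yet inflect differently (mimawiten, wazbotar), so the final letter is not what conditions the rule; the last vowel is.
"rowof" has last vowel 'o'. The stems whose last vowel is 'o' (wazbot → wazbotar, vargof → vargofar) add -ar.
The other patterns: stems whose last vowel is 'i' add mi- … -en around the stem; stems whose last vowel is 'u' add -im.
So rowof → rowofar.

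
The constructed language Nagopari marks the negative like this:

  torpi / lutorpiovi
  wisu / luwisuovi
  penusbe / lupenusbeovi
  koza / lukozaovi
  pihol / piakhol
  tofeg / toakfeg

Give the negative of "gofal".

goakfal

penusbe and tofeg both have last vowel 'e' yet inflect differently (lupenusbeovi, toakfeg), so the last vowel is not what conditions the rule; whether the stem ends in a vowel or a consonant is.
"gofal" ends in a consonant. The stems ending in a consonant (pihol → piakhol, tofeg → toakfeg) insert -ak- after the first vowel.
The other pattern: stems ending in a vowel add lu- … -ovi around the stem.
So gofal → goakfal.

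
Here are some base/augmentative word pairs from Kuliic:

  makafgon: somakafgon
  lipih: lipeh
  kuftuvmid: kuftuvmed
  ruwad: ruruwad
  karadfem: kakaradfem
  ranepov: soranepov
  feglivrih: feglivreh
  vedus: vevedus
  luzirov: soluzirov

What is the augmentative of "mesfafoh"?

somesfafoh

"mesfafoh" has last vowel 'o'. The stems whose last vowel is 'o' (luzirov → soluzirov, ranepov → soranepov, makafgon → somakafgon) add the prefix so-.
So mesfafoh → somesfafoh.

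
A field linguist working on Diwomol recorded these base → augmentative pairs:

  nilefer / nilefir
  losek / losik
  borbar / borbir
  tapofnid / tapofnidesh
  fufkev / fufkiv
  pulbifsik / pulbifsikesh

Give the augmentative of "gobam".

gobim

pulbifsik and losek both end in -k yet inflect differently (pulbifsikesh, losik), so the final letter is not what conditions the rule; the last vowel is.
"gobam" has last vowel 'a'. The one such stem in the data (borbar → borbir) changes the last vowel to 'i' (as do losek, nilefer), so the same rule applies.
So gobam → gobim.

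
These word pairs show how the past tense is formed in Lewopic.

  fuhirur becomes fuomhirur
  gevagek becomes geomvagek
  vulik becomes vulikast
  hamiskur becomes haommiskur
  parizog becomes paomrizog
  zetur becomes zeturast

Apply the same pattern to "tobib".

tobibast

"tobib" has 2 vowels. The stems with 2 vowels (zetur → zeturast, vulik → vulikast) add -ast.
So tobib → tobibast.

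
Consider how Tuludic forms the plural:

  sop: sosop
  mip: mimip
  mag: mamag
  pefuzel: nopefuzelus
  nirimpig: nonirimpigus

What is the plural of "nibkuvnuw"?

nonibkuvnuwus

nirimpig and mag both end in -g yet inflect differently (nonirimpigus, mamag), so the final letter is not what conditions the rule; the number of vowels is.
"nibkuvnuw" has 3 vowels. The stems with 3 vowels (pefuzel → nopefuzelus, nirimpig → nonirimpigus) add no- … -us around the stem.
So nibkuvnuw → nonibkuvnuwus.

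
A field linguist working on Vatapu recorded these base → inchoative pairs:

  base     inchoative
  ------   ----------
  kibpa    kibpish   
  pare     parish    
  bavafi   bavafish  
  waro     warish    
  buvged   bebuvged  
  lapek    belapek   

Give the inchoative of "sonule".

sonulish

pare and buvged both have last vowel 'e' yet inflect differently (parish, bebuvged), so the last vowel is not what conditions the rule; whether the stem ends in a vowel or a consonant is.
"sonule" ends in a vowel. The stems ending in a vowel (kibpa → kibpish, pare → parish, bavafi → bavafish) drop the final letter and add -ish.
The other pattern: stems ending in a consonant add the prefix be-.
So sonule → sonulish.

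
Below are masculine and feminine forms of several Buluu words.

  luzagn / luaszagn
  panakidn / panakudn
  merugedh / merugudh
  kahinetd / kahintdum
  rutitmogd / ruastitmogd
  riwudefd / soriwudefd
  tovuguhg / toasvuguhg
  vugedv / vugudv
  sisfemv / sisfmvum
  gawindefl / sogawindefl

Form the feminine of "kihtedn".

kihtudn

"kihtedn" has second-to-last letter 'd'. The stems whose second-to-last letter is 'd' (panakidn → panakudn, vugedv → vugudv, merugedh → merugudh) change the last vowel to 'u'.
The other patterns: stems whose second-to-last letter is 'f' add the prefix so-; stems whose second-to-last letter is 'g' or 'h' insert -as- after the first vowel; stems whose second-to-last letter is 'm' or 't' delete the last vowel and add -um.
So kihtedn → kihtudn.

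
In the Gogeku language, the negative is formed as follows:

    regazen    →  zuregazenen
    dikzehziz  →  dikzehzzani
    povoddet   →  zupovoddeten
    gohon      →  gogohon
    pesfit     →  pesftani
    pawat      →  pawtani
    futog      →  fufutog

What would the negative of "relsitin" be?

regazen and gohon both end in -n yet inflect differently (zuregazenen, gogohon), so the final letter is not what conditions the rule; the last vowel is.
"relsitin" has last vowel 'i'. The stems whose last vowel is 'i' (dikzehziz → dikzehzzani, pesfit → pesftani) delete the last vowel and add -ani.
The other patterns: stems whose last vowel is 'e' add zu- … -en around the stem; stems whose last vowel is 'o' repeat the first consonant+vowel as a prefix.
So relsitin → relsitnani.

relsitnani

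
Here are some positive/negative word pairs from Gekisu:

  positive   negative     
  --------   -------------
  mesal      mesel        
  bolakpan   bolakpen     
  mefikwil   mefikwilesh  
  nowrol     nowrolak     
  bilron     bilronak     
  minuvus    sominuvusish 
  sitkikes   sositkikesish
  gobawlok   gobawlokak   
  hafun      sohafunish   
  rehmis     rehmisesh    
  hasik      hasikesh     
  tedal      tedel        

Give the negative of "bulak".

bulek

bolakpan and hafun both end in -n yet inflect differently (bolakpen, sohafunish), so the final letter is not what conditions the rule; the last vowel is.
"bulak" has last vowel 'a'. The stems whose last vowel is 'a' (tedal → tedel, bolakpan → bolakpen, mesal → mesel) change the last vowel to 'e'.
The other patterns: stems whose last vowel is 'e' or 'u' add so- … -ish around the stem; stems whose last vowel is 'i' add -esh; stems whose last vowel is 'o' add -ak.
So bulak → bulek.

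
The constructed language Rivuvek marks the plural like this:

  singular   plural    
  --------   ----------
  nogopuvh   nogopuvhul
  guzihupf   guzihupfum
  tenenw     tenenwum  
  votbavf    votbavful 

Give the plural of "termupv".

votbavf and guzihupf both end in -f yet inflect differently (votbavful, guzihupfum), so the final letter is not what conditions the rule; the second-to-last letter is.
"termupv" has second-to-last letter 'p'. The one such stem in the data (guzihupf → guzihupfum) adds -um, so the same rule applies.
The other pattern: stems whose second-to-last letter is 'v' add -ul.
So termupv → termupvum.

termupvum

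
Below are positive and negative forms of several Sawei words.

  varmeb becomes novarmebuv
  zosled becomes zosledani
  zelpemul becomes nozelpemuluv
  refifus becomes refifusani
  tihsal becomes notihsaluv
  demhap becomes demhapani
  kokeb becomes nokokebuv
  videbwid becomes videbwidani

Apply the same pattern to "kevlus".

kevlusani

kokeb and zosled both have last vowel 'e' yet inflect differently (nokokebuv, zosledani), so the last vowel is not what conditions the rule; the final letter is.
"kevlus" ends in -s. The one such stem in the data (refifus → refifusani) adds -ani, so the same rule applies.
The other pattern: stems ending in -b or -l add no- … -uv around the stem.
So kevlus → kevlusani.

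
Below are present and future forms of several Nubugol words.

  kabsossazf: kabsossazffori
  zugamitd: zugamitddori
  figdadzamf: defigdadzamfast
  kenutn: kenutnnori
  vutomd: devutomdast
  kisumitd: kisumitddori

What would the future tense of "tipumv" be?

vutomd and zugamitd both end in -d yet inflect differently (devutomdast, zugamitddori), so the final letter is not what conditions the rule; the second-to-last letter is.
"tipumv" has second-to-last letter 'm'. The stems whose second-to-last letter is 'm' (figdadzamf → defigdadzamfast, vutomd → devutomdast) add de- … -ast around the stem.
So tipumv → detipumvast.

detipumvast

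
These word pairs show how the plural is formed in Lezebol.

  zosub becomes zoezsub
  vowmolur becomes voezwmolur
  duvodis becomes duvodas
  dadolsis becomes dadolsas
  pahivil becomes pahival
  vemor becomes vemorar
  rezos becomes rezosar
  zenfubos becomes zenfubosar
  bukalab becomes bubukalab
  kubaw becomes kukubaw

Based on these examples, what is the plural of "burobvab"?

buburobvab

vowmolur and vemor both end in -r yet inflect differently (voezwmolur, vemorar), so the final letter is not what conditions the rule; the last vowel is.
"burobvab" has last vowel 'a'. The stems whose last vowel is 'a' (bukalab → bubukalab, kubaw → kukubaw) repeat the first consonant+vowel as a prefix.
So burobvab → buburobvab.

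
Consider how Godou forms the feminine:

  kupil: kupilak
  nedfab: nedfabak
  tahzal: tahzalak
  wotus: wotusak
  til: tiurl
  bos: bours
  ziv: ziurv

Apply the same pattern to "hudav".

kupil and til both end in -l yet inflect differently (kupilak, tiurl), so the final letter is not what conditions the rule; the number of vowels is.
"hudav" has 2 vowels. The stems with 2 vowels (kupil → kupilak, nedfab → nedfabak, tahzal → tahzalak) add -ak.
The other pattern: stems with 1 vowel insert -ur- after the first vowel.
So hudav → hudavak.

hudavak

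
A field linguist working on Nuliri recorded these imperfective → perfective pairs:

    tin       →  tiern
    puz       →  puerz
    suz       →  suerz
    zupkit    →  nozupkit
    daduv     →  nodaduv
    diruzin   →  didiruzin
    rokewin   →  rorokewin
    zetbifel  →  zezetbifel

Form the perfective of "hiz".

hierz

tin and diruzin both end in -n yet inflect differently (tiern, didiruzin), so the final letter is not what conditions the rule; the number of vowels is.
"hiz" has 1 vowel. The stems with 1 vowel (tin → tiern, puz → puerz, suz → suerz) insert -er- after the first vowel.
The other patterns: stems with 2 vowels add the prefix no-; stems with 3 vowels repeat the first consonant+vowel as a prefix.
So hiz → hierz.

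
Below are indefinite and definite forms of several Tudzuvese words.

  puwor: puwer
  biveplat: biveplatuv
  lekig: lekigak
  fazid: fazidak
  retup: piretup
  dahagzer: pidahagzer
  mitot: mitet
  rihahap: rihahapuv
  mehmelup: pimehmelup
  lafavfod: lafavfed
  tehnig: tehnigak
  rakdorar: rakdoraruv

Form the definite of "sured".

dahagzer and puwor both end in -r yet inflect differently (pidahagzer, puwer), so the final letter is not what conditions the rule; the last vowel is.
"sured" has last vowel 'e'. The one such stem in the data (dahagzer → pidahagzer) adds the prefix pi-, so the same rule applies.
The other patterns: stems whose last vowel is 'o' change the last vowel to 'e'; stems whose last vowel is 'a' add -uv; stems whose last vowel is 'i' add -ak.
So sured → pisured.

pisured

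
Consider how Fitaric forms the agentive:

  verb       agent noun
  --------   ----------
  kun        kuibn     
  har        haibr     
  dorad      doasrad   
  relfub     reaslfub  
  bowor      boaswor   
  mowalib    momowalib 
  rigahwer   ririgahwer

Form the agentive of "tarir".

har and bowor both end in -r yet inflect differently (haibr, boaswor), so the final letter is not what conditions the rule; the number of vowels is.
"tarir" has 2 vowels. The stems with 2 vowels (dorad → doasrad, relfub → reaslfub, bowor → boaswor) insert -as- after the first vowel.
The other patterns: stems with 1 vowel insert -ib- after the first vowel; stems with 3 vowels repeat the first consonant+vowel as a prefix.
So tarir → taasrir.

taasrir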